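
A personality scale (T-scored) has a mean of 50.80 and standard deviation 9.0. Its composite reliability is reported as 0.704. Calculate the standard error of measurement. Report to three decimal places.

4.897

SEM = SD · √(1 − ρ) = 9.0 × √0.296 = 9.0 × 0.5441 = 4.8965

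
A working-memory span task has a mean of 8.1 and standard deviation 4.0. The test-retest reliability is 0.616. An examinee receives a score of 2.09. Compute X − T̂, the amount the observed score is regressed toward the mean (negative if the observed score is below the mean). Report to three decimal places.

-2.308

T̂ = ρX + (1 − ρ)μ
  = 0.616 × 2.09 + 0.384 × 8.1
  = 1.28744 + 3.1104
  = 4.39784
  ≈ 4.3978
X − T̂ = 2.09 − 4.3978 = -2.3078 → -2.308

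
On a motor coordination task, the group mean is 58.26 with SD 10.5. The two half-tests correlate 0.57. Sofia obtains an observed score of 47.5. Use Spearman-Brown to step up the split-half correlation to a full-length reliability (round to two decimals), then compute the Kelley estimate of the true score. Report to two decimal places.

Spearman-Brown: ρ = 2r/(1 + r) = 2(0.57)/(1 + 0.57) = 1.140/1.57 = 0.7261 → 0.73
Weight the observed score by reliability and the mean by (1 − reliability): T̂ = 0.73·47.5 + 0.27·58.26 = 34.675 + 15.7302 = 50.405.

50.41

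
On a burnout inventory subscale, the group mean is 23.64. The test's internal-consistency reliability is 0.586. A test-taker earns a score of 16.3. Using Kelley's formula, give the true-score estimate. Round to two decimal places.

19.34

T̂ = ρX + (1 − ρ)μ
  = 0.586 × 16.3 + 0.414 × 23.64
  = 9.5518 + 9.78696
  = 19.339
  ≈ 19.34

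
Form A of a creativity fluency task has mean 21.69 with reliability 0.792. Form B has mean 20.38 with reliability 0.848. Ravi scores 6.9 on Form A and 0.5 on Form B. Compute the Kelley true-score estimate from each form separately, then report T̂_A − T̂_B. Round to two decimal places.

T̂_A = 0.792(6.9) + 0.208(21.69) = 9.9763
T̂_B = 0.848(0.5) + 0.152(20.38) = 3.5218
T̂_A − T̂_B = 6.4546

6.45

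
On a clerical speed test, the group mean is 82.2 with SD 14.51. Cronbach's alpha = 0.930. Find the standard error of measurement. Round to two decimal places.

SEM = SD · √(1 − ρ) = 14.51 × √0.070 = 14.51 × 0.2646 = 3.839

3.84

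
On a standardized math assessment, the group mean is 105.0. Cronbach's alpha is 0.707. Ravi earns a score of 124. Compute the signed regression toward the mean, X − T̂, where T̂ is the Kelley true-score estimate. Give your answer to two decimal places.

5.57

T̂ = ρX + (1 − ρ)μ
  = 0.707 × 124 + 0.293 × 105.0
  = 87.668 + 30.7650
  = 118.4330
  ≈ 118.433
X − T̂ = 124 − 118.433 = 5.567 → 5.57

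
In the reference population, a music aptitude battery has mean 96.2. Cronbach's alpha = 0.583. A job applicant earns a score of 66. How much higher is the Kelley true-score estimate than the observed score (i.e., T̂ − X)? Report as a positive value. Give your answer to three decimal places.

12.593

Kelley's formula gives T̂ = 0.583·66 + 0.417·96.2 = 38.478 + 40.1154 = 78.59340.
T̂ − X = 78.5934 − 66 = 12.5934 → 12.593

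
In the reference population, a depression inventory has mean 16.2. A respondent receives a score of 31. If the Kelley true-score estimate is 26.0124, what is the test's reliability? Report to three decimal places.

T̂ = ρX + (1 − ρ)μ  ⇒  T̂ − μ = ρ(X − μ)
ρ = (T̂ − μ)/(X − μ) = (26.0124 − 16.2) / (31 − 16.2) = 9.8124 / 14.8 = 0.66300

0.663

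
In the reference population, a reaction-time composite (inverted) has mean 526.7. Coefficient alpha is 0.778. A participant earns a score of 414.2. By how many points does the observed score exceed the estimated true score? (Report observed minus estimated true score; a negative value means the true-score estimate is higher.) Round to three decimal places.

T̂ = ρX + (1 − ρ)μ
  = 0.778 × 414.2 + 0.222 × 526.7
  = 322.2476 + 116.9274
  = 439.17500
  ≈ 439.1750
X − T̂ = 414.2 − 439.1750 = -24.9750 → -24.975

-24.975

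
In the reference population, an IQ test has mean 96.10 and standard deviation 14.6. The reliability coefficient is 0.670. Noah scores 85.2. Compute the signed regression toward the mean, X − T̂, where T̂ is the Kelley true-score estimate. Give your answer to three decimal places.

T̂ = ρX + (1 − ρ)μ
  = 0.670 × 85.2 + 0.330 × 96.10
  = 57.0840 + 31.71300
  = 88.79700
  ≈ 88.7970
X − T̂ = 85.2 − 88.7970 = -3.5970 → -3.597

-3.597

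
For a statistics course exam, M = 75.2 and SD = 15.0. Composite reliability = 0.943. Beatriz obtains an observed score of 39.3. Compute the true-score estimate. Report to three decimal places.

T̂ = 0.943(39.3) + 0.057(75.2) = 37.0599 + 4.2864 = 41.3463 → 41.346

41.346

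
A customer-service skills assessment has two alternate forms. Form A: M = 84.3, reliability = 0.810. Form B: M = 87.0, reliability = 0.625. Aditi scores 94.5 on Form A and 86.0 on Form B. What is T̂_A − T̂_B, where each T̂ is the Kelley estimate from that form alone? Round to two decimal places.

6.19

T̂_A = 0.810(94.5) + 0.190(84.3) = 92.5620
T̂_B = 0.625(86.0) + 0.375(87.0) = 86.3750
T̂_A − T̂_B = 6.1870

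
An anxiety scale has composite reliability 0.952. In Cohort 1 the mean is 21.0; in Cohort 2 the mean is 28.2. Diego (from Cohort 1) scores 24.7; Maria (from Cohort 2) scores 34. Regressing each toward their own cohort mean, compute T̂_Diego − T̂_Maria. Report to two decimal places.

T̂_Diego = 0.952(24.7) + 0.048(21.0) = 24.5224
T̂_Maria = 0.952(34) + 0.048(28.2) = 33.7216
Difference = 24.5224 − 33.7216 = -9.1992

-9.20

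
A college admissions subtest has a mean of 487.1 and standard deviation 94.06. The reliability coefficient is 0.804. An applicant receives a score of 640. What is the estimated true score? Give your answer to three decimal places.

610.032

Kelley's formula gives T̂ = 0.804·640 + 0.196·487.1 = 514.560 + 95.4716 = 610.0316.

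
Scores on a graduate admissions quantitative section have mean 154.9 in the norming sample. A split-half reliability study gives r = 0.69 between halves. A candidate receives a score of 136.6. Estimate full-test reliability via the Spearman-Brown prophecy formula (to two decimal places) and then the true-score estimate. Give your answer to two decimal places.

Spearman-Brown: ρ = 2r/(1 + r) = 2(0.69)/(1 + 0.69) = 1.380/1.69 = 0.8166 → 0.82
T̂ = 0.82(136.6) + 0.18(154.9) = 112.012 + 27.882 = 139.894 → 139.89

139.89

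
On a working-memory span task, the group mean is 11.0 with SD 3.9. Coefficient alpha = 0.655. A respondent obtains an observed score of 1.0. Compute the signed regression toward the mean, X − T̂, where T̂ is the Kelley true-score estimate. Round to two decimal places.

-3.45

T̂ = ρX + (1 − ρ)μ
  = 0.655 × 1.0 + 0.345 × 11.0
  = 0.6550 + 3.7950
  = 4.4500
  ≈ 4.450
X − T̂ = 1.0 − 4.450 = -3.450 → -3.45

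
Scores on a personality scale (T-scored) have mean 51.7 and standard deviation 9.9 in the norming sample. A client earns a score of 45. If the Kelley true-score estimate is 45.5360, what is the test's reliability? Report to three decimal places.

T̂ = ρX + (1 − ρ)μ  ⇒  T̂ − μ = ρ(X − μ)
ρ = (T̂ − μ)/(X − μ) = (45.5360 − 51.7) / (45 − 51.7) = -6.1640 / -6.7 = 0.92000

0.920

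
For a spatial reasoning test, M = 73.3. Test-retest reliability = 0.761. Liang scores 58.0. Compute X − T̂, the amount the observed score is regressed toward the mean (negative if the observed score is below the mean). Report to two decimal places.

-3.66

T̂ = ρX + (1 − ρ)μ
  = 0.761 × 58.0 + 0.239 × 73.3
  = 44.1380 + 17.5187
  = 61.6567
  ≈ 61.657
X − T̂ = 58.0 − 61.657 = -3.657 → -3.66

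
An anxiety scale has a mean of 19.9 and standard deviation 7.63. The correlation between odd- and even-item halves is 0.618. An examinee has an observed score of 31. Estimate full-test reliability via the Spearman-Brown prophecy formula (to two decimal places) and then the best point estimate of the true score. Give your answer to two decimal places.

28.34

Spearman-Brown: ρ = 2r/(1 + r) = 2(0.618)/(1 + 0.618) = 1.2360/1.618 = 0.7639 → 0.76
Kelley's formula gives T̂ = 0.76·31 + 0.24·19.9 = 23.56 + 4.776 = 28.336.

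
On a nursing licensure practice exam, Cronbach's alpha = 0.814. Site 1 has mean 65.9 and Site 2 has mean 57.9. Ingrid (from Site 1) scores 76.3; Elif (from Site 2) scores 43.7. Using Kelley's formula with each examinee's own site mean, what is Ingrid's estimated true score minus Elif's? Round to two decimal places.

28.02

T̂_Ingrid = 0.814(76.3) + 0.186(65.9) = 74.3656
T̂_Elif = 0.814(43.7) + 0.186(57.9) = 46.3412
Difference = 74.3656 − 46.3412 = 28.0244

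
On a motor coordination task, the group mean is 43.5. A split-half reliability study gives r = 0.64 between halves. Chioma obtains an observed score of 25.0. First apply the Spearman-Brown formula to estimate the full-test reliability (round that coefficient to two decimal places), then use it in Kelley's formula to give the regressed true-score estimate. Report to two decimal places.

29.07

Spearman-Brown: ρ = 2r/(1 + r) = 2(0.64)/(1 + 0.64) = 1.280/1.64 = 0.7805 → 0.78
T̂ = 0.78(25.0) + 0.22(43.5) = 19.500 + 9.570 = 29.070 → 29.07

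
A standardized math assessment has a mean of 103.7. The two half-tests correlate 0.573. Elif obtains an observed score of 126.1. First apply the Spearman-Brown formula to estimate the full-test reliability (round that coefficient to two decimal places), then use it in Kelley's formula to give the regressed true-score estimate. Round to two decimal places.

120.05

Spearman-Brown: ρ = 2r/(1 + r) = 2(0.573)/(1 + 0.573) = 1.1460/1.573 = 0.7285 → 0.73
Weight the observed score by reliability and the mean by (1 − reliability): T̂ = 0.73·126.1 + 0.27·103.7 = 92.053 + 27.999 = 120.052.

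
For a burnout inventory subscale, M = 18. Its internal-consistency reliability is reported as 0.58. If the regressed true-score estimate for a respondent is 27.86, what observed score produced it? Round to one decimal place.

T̂ = ρX + (1 − ρ)μ  ⇒  X = (T̂ − (1 − ρ)μ) / ρ
X = (27.86 − 0.42 × 18) / 0.58 = (27.86 − 7.56) / 0.58 = 20.30 / 0.58 = 35.000

35.0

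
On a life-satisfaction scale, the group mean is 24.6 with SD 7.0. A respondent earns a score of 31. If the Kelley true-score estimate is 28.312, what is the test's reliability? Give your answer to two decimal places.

0.58

T̂ = ρX + (1 − ρ)μ  ⇒  T̂ − μ = ρ(X − μ)
ρ = (T̂ − μ)/(X − μ) = (28.312 − 24.6) / (31 − 24.6) = 3.712 / 6.4 = 0.5800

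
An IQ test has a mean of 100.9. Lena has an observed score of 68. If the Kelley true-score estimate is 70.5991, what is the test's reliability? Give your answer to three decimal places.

T̂ = ρX + (1 − ρ)μ  ⇒  T̂ − μ = ρ(X − μ)
ρ = (T̂ − μ)/(X − μ) = (70.5991 − 100.9) / (68 − 100.9) = -30.3009 / -32.9 = 0.92100

0.921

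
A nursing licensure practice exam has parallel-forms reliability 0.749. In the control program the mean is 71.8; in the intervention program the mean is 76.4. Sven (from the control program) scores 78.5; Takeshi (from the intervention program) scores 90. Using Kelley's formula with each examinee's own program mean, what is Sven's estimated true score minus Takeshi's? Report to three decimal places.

T̂_Sven = 0.749(78.5) + 0.251(71.8) = 76.81830
T̂_Takeshi = 0.749(90) + 0.251(76.4) = 86.58640
Difference = 76.81830 − 86.58640 = -9.76810

-9.768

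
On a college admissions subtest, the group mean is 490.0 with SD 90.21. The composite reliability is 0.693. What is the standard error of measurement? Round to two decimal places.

SEM = SD · √(1 − ρ) = 90.21 × √0.307 = 90.21 × 0.5541 = 49.983

49.98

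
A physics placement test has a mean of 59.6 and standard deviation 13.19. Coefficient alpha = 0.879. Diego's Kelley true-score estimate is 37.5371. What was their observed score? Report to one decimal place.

T̂ = ρX + (1 − ρ)μ  ⇒  X = (T̂ − (1 − ρ)μ) / ρ
X = (37.5371 − 0.121 × 59.6) / 0.879 = (37.5371 − 7.2116) / 0.879 = 30.3255 / 0.879 = 34.500

34.5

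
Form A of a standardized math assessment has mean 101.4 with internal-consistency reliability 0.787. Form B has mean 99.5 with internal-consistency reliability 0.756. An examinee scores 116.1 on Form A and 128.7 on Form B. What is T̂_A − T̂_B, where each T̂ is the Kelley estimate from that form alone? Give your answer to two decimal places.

T̂_A = 0.787(116.1) + 0.213(101.4) = 112.9689
T̂_B = 0.756(128.7) + 0.244(99.5) = 121.5752
T̂_A − T̂_B = -8.6063

-8.61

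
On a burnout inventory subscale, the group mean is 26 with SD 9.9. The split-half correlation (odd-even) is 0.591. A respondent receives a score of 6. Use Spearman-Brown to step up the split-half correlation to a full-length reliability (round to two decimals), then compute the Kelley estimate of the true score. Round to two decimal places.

11.20

Spearman-Brown: ρ = 2r/(1 + r) = 2(0.591)/(1 + 0.591) = 1.1820/1.591 = 0.7429 → 0.74
Weight the observed score by reliability and the mean by (1 − reliability): T̂ = 0.74·6 + 0.26·26 = 4.44 + 6.76 = 11.200.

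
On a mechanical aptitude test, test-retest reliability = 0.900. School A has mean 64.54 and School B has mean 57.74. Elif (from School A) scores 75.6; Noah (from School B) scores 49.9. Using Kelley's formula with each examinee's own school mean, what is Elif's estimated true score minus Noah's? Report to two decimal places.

23.81

T̂_Elif = 0.900(75.6) + 0.100(64.54) = 74.4940
T̂_Noah = 0.900(49.9) + 0.100(57.74) = 50.6840
Difference = 74.4940 − 50.6840 = 23.8100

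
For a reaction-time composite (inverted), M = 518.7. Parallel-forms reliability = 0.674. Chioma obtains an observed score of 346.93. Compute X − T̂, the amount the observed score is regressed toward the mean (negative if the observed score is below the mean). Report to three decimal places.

-55.997

T̂ = ρX + (1 − ρ)μ
  = 0.674 × 346.93 + 0.326 × 518.7
  = 233.83082 + 169.0962
  = 402.92702
  ≈ 402.9270
X − T̂ = 346.93 − 402.9270 = -55.9970 → -55.997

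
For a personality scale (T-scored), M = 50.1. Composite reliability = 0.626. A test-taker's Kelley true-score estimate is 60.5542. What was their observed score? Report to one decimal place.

T̂ = ρX + (1 − ρ)μ  ⇒  X = (T̂ − (1 − ρ)μ) / ρ
X = (60.5542 − 0.374 × 50.1) / 0.626 = (60.5542 − 18.7374) / 0.626 = 41.8168 / 0.626 = 66.800

66.8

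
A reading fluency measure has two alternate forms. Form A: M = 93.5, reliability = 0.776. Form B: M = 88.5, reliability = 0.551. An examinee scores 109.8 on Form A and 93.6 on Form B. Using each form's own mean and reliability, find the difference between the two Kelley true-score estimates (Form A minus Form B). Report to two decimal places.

T̂_A = 0.776(109.8) + 0.224(93.5) = 106.1488
T̂_B = 0.551(93.6) + 0.449(88.5) = 91.3101
T̂_A − T̂_B = 14.8387

14.84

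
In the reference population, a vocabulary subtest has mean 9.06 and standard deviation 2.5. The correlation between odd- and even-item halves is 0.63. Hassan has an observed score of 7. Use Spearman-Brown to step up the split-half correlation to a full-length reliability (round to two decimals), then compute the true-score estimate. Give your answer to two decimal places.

Spearman-Brown: ρ = 2r/(1 + r) = 2(0.63)/(1 + 0.63) = 1.260/1.63 = 0.7730 → 0.77
T̂ = ρX + (1 − ρ)μ
  = 0.77 × 7 + 0.23 × 9.06
  = 5.39 + 2.0838
  = 7.474
  ≈ 7.47

7.47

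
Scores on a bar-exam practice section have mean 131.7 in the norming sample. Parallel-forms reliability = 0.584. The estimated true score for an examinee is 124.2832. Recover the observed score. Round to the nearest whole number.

119

T̂ = ρX + (1 − ρ)μ  ⇒  X = (T̂ − (1 − ρ)μ) / ρ
X = (124.2832 − 0.416 × 131.7) / 0.584 = (124.2832 − 54.7872) / 0.584 = 69.4960 / 0.584 = 119.00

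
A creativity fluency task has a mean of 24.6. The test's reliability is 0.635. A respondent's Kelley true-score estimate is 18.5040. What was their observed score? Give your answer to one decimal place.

15.0

T̂ = ρX + (1 − ρ)μ  ⇒  X = (T̂ − (1 − ρ)μ) / ρ
X = (18.5040 − 0.365 × 24.6) / 0.635 = (18.5040 − 8.9790) / 0.635 = 9.5250 / 0.635 = 15.000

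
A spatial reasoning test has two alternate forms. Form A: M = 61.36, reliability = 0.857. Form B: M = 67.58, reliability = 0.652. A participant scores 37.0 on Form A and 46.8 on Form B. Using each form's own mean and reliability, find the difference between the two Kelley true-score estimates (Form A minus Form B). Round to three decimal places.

T̂_A = 0.857(37.0) + 0.143(61.36) = 40.48348
T̂_B = 0.652(46.8) + 0.348(67.58) = 54.03144
T̂_A − T̂_B = -13.54796

-13.548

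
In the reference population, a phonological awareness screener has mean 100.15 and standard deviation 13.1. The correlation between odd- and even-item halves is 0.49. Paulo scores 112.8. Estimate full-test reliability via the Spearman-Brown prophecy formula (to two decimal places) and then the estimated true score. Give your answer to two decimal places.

108.50

Spearman-Brown: ρ = 2r/(1 + r) = 2(0.49)/(1 + 0.49) = 0.980/1.49 = 0.6577 → 0.66
T̂ = ρX + (1 − ρ)μ
  = 0.66 × 112.8 + 0.34 × 100.15
  = 74.448 + 34.0510
  = 108.499
  ≈ 108.50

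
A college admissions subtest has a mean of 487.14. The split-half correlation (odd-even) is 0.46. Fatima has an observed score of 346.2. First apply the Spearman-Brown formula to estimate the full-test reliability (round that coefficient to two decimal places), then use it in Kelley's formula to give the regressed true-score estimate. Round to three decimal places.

398.348

Spearman-Brown: ρ = 2r/(1 + r) = 2(0.46)/(1 + 0.46) = 0.920/1.46 = 0.6301 → 0.63
Kelley's formula gives T̂ = 0.63·346.2 + 0.37·487.14 = 218.106 + 180.2418 = 398.3478.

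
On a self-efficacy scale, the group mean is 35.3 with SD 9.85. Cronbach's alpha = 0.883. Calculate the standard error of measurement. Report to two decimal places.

SEM = SD · √(1 − ρ) = 9.85 × √0.117 = 9.85 × 0.3421 = 3.369

3.37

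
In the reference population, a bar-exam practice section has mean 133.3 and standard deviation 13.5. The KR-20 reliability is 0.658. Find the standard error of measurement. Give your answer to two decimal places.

7.89

SEM = SD · √(1 − ρ) = 13.5 × √0.342 = 13.5 × 0.5848 = 7.895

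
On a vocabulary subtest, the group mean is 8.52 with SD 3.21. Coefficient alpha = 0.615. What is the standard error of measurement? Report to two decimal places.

SEM = SD · √(1 − ρ) = 3.21 × √0.385 = 3.21 × 0.6205 = 1.992

1.99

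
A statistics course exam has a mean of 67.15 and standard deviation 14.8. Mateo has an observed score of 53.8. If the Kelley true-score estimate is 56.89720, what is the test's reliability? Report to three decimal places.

0.768

T̂ = ρX + (1 − ρ)μ  ⇒  T̂ − μ = ρ(X − μ)
ρ = (T̂ − μ)/(X − μ) = (56.89720 − 67.15) / (53.8 − 67.15) = -10.25280 / -13.35 = 0.76800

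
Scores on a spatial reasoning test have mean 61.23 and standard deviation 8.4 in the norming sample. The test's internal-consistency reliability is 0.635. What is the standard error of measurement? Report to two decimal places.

SEM = SD · √(1 − ρ) = 8.4 × √0.365 = 8.4 × 0.6042 = 5.075

5.07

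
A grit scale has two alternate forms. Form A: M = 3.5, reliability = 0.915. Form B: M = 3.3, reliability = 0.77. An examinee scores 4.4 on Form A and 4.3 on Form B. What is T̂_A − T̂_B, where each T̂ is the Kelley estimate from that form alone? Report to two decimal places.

T̂_A = 0.915(4.4) + 0.085(3.5) = 4.3235
T̂_B = 0.77(4.3) + 0.23(3.3) = 4.0700
T̂_A − T̂_B = 0.2535

0.25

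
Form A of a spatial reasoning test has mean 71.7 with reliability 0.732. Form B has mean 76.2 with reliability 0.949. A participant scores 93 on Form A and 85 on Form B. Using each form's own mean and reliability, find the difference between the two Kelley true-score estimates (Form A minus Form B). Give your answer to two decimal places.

2.74

T̂_A = 0.732(93) + 0.268(71.7) = 87.2916
T̂_B = 0.949(85) + 0.051(76.2) = 84.5512
T̂_A − T̂_B = 2.7404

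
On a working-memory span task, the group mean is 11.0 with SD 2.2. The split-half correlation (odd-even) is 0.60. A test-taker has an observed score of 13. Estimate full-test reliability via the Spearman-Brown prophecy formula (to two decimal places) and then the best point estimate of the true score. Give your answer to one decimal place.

Spearman-Brown: ρ = 2r/(1 + r) = 2(0.60)/(1 + 0.60) = 1.200/1.60 = 0.7500 → 0.75
T̂ = 0.75(13) + 0.25(11.0) = 9.75 + 2.750 = 12.50 → 12.5

12.5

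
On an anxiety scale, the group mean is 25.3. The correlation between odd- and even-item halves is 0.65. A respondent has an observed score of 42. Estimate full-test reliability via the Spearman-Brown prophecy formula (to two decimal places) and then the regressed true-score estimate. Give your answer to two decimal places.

Spearman-Brown: ρ = 2r/(1 + r) = 2(0.65)/(1 + 0.65) = 1.300/1.65 = 0.7879 → 0.79
T̂ = ρX + (1 − ρ)μ
  = 0.79 × 42 + 0.21 × 25.3
  = 33.18 + 5.313
  = 38.493
  ≈ 38.49

38.49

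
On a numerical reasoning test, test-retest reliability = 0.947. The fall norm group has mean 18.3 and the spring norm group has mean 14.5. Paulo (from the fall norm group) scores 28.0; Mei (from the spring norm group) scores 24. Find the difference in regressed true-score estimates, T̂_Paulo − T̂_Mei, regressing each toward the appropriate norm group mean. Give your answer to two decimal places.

3.99

T̂_Paulo = 0.947(28.0) + 0.053(18.3) = 27.4859
T̂_Mei = 0.947(24) + 0.053(14.5) = 23.4965
Difference = 27.4859 − 23.4965 = 3.9894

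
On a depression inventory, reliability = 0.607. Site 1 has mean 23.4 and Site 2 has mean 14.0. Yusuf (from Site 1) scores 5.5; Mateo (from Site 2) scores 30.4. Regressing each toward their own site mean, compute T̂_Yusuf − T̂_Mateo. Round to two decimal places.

-11.42

T̂_Yusuf = 0.607(5.5) + 0.393(23.4) = 12.5347
T̂_Mateo = 0.607(30.4) + 0.393(14.0) = 23.9548
Difference = 12.5347 − 23.9548 = -11.4201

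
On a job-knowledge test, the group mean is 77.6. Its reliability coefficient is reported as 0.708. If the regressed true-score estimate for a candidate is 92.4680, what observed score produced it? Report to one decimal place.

98.6

T̂ = ρX + (1 − ρ)μ  ⇒  X = (T̂ − (1 − ρ)μ) / ρ
X = (92.4680 − 0.292 × 77.6) / 0.708 = (92.4680 − 22.6592) / 0.708 = 69.8088 / 0.708 = 98.600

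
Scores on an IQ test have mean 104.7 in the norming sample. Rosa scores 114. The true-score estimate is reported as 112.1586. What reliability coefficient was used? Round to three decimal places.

T̂ = ρX + (1 − ρ)μ  ⇒  T̂ − μ = ρ(X − μ)
ρ = (T̂ − μ)/(X − μ) = (112.1586 − 104.7) / (114 − 104.7) = 7.4586 / 9.3 = 0.80200

0.802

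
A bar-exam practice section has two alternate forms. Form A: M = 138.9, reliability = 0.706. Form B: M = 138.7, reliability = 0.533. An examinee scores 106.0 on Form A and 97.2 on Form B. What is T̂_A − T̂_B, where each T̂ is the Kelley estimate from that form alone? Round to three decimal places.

-0.908

T̂_A = 0.706(106.0) + 0.294(138.9) = 115.67260
T̂_B = 0.533(97.2) + 0.467(138.7) = 116.58050
T̂_A − T̂_B = -0.90790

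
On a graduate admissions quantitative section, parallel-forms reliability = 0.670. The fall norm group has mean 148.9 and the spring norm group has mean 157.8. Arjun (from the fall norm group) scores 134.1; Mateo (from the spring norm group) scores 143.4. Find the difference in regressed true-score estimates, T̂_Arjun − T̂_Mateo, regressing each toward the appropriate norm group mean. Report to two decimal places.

-9.17

T̂_Arjun = 0.670(134.1) + 0.330(148.9) = 138.9840
T̂_Mateo = 0.670(143.4) + 0.330(157.8) = 148.1520
Difference = 138.9840 − 148.1520 = -9.1680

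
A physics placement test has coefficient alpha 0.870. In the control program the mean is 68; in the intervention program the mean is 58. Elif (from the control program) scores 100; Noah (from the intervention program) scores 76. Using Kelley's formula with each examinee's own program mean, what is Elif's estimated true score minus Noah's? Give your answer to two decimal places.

22.18

T̂_Elif = 0.870(100) + 0.130(68) = 95.8400
T̂_Noah = 0.870(76) + 0.130(58) = 73.6600
Difference = 95.8400 − 73.6600 = 22.1800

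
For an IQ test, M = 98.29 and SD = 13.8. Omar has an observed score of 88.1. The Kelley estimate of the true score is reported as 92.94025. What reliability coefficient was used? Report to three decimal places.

0.525

T̂ = ρX + (1 − ρ)μ  ⇒  T̂ − μ = ρ(X − μ)
ρ = (T̂ − μ)/(X − μ) = (92.94025 − 98.29) / (88.1 − 98.29) = -5.34975 / -10.19 = 0.52500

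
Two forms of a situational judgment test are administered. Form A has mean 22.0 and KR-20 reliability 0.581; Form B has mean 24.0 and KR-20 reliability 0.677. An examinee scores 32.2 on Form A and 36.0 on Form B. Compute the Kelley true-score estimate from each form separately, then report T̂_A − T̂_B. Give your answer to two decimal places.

T̂_A = 0.581(32.2) + 0.419(22.0) = 27.9262
T̂_B = 0.677(36.0) + 0.323(24.0) = 32.1240
T̂_A − T̂_B = -4.1978

-4.20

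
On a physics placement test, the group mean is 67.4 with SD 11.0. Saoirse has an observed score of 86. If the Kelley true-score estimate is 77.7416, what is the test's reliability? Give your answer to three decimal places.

T̂ = ρX + (1 − ρ)μ  ⇒  T̂ − μ = ρ(X − μ)
ρ = (T̂ − μ)/(X − μ) = (77.7416 − 67.4) / (86 − 67.4) = 10.3416 / 18.6 = 0.55600

0.556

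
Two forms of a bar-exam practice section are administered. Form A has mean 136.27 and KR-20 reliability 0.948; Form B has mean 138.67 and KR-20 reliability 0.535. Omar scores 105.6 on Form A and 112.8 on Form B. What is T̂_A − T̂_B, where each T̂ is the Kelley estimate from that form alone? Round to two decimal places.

-17.63

T̂_A = 0.948(105.6) + 0.052(136.27) = 107.1948
T̂_B = 0.535(112.8) + 0.465(138.67) = 124.8295
T̂_A − T̂_B = -17.6347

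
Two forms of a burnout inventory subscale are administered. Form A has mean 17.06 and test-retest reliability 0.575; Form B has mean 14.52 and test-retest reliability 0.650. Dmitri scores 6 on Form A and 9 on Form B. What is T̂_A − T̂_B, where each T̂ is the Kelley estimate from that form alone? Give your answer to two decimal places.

-0.23

T̂_A = 0.575(6) + 0.425(17.06) = 10.7005
T̂_B = 0.650(9) + 0.350(14.52) = 10.9320
T̂_A − T̂_B = -0.2315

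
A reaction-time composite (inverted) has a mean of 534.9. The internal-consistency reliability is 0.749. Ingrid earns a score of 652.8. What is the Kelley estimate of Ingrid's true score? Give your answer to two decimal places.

T̂ = 0.749(652.8) + 0.251(534.9) = 488.9472 + 134.2599 = 623.207 → 623.21

623.21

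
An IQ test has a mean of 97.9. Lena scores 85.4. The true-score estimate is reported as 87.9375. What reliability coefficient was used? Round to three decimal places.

0.797

T̂ = ρX + (1 − ρ)μ  ⇒  T̂ − μ = ρ(X − μ)
ρ = (T̂ − μ)/(X − μ) = (87.9375 − 97.9) / (85.4 − 97.9) = -9.9625 / -12.5 = 0.79700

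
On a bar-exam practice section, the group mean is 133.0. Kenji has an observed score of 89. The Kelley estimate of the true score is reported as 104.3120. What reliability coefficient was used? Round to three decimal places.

0.652

T̂ = ρX + (1 − ρ)μ  ⇒  T̂ − μ = ρ(X − μ)
ρ = (T̂ − μ)/(X − μ) = (104.3120 − 133.0) / (89 − 133.0) = -28.6880 / -44.0 = 0.65200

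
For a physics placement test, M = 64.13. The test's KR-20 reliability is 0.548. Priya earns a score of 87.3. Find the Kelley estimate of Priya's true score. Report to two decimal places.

T̂ = 0.548(87.3) + 0.452(64.13) = 47.8404 + 28.98676 = 76.827 → 76.83

76.83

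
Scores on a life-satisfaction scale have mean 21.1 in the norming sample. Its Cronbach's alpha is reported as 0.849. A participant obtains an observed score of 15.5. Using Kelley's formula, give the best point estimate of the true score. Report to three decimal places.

T̂ = 0.849(15.5) + 0.151(21.1) = 13.1595 + 3.1861 = 16.3456 → 16.346

16.346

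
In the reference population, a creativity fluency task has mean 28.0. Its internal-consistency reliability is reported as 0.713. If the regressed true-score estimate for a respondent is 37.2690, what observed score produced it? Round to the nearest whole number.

T̂ = ρX + (1 − ρ)μ  ⇒  X = (T̂ − (1 − ρ)μ) / ρ
X = (37.2690 − 0.287 × 28.0) / 0.713 = (37.2690 − 8.0360) / 0.713 = 29.2330 / 0.713 = 41.00

41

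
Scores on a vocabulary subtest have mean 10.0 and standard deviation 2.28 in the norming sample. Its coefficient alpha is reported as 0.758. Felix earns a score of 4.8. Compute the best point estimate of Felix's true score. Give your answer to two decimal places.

6.06

Weight the observed score by reliability and the mean by (1 − reliability): T̂ = 0.758·4.8 + 0.242·10.0 = 3.6384 + 2.4200 = 6.058.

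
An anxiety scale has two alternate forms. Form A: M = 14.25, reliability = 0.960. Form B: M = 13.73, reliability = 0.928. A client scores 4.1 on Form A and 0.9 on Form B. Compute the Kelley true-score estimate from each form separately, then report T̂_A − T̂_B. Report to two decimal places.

2.68

T̂_A = 0.960(4.1) + 0.040(14.25) = 4.5060
T̂_B = 0.928(0.9) + 0.072(13.73) = 1.8238
T̂_A − T̂_B = 2.6822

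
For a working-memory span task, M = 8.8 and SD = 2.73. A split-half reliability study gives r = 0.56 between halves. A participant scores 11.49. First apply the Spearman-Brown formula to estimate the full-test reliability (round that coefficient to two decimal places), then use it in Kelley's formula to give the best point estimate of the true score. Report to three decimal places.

Spearman-Brown: ρ = 2r/(1 + r) = 2(0.56)/(1 + 0.56) = 1.120/1.56 = 0.7179 → 0.72
Regress the observed score toward the mean by the unreliability: T̂ = 0.72·11.49 + 0.28·8.8 = 8.2728 + 2.464 = 10.7368.

10.737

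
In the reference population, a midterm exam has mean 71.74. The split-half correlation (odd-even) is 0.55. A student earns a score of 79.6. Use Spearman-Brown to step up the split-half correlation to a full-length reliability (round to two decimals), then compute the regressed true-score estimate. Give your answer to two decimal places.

77.32

Spearman-Brown: ρ = 2r/(1 + r) = 2(0.55)/(1 + 0.55) = 1.100/1.55 = 0.7097 → 0.71
T̂ = ρX + (1 − ρ)μ
  = 0.71 × 79.6 + 0.29 × 71.74
  = 56.516 + 20.8046
  = 77.321
  ≈ 77.32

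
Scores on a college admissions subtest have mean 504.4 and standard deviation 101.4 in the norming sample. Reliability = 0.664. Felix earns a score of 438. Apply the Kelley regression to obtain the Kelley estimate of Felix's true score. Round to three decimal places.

T̂ = 0.664(438) + 0.336(504.4) = 290.832 + 169.4784 = 460.3104 → 460.310

460.310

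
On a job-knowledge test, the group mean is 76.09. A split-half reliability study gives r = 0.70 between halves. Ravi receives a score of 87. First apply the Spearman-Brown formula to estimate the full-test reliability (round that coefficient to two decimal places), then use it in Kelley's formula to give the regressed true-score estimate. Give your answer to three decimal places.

Spearman-Brown: ρ = 2r/(1 + r) = 2(0.70)/(1 + 0.70) = 1.400/1.70 = 0.8235 → 0.82
T̂ = ρX + (1 − ρ)μ
  = 0.82 × 87 + 0.18 × 76.09
  = 71.34 + 13.6962
  = 85.0362
  ≈ 85.036

85.036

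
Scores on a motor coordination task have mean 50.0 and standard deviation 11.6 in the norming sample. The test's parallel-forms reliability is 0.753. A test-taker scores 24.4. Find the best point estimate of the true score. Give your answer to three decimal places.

30.723

T̂ = 0.753(24.4) + 0.247(50.0) = 18.3732 + 12.3500 = 30.7232 → 30.723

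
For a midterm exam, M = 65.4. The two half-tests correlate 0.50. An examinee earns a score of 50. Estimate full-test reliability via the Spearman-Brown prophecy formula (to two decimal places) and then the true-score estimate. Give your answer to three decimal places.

Spearman-Brown: ρ = 2r/(1 + r) = 2(0.50)/(1 + 0.50) = 1.000/1.50 = 0.6667 → 0.67
Regress the observed score toward the mean by the unreliability: T̂ = 0.67·50 + 0.33·65.4 = 33.50 + 21.582 = 55.0820.

55.082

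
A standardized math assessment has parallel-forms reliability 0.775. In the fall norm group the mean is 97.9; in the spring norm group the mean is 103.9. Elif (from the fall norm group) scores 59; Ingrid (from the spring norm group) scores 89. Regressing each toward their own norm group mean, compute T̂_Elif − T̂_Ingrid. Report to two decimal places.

-24.60

T̂_Elif = 0.775(59) + 0.225(97.9) = 67.7525
T̂_Ingrid = 0.775(89) + 0.225(103.9) = 92.3525
Difference = 67.7525 − 92.3525 = -24.6000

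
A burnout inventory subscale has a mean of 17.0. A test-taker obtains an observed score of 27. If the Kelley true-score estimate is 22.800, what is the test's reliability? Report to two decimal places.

T̂ = ρX + (1 − ρ)μ  ⇒  T̂ − μ = ρ(X − μ)
ρ = (T̂ − μ)/(X − μ) = (22.800 − 17.0) / (27 − 17.0) = 5.800 / 10.0 = 0.5800

0.58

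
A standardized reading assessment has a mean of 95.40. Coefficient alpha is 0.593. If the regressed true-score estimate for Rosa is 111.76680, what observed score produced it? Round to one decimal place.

123.0

T̂ = ρX + (1 − ρ)μ  ⇒  X = (T̂ − (1 − ρ)μ) / ρ
X = (111.76680 − 0.407 × 95.40) / 0.593 = (111.76680 − 38.82780) / 0.593 = 72.93900 / 0.593 = 123.000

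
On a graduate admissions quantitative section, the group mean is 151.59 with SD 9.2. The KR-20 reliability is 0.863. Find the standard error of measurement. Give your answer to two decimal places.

SEM = SD · √(1 − ρ) = 9.2 × √0.137 = 9.2 × 0.3701 = 3.405

3.41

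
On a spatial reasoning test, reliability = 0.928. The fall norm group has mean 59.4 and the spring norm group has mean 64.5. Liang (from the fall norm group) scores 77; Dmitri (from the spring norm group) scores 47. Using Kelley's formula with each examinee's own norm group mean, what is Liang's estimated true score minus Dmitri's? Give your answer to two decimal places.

27.47

T̂_Liang = 0.928(77) + 0.072(59.4) = 75.7328
T̂_Dmitri = 0.928(47) + 0.072(64.5) = 48.2600
Difference = 75.7328 − 48.2600 = 27.4728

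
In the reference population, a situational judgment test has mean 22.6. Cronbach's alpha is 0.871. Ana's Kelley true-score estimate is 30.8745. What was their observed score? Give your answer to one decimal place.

32.1

T̂ = ρX + (1 − ρ)μ  ⇒  X = (T̂ − (1 − ρ)μ) / ρ
X = (30.8745 − 0.129 × 22.6) / 0.871 = (30.8745 − 2.9154) / 0.871 = 27.9591 / 0.871 = 32.100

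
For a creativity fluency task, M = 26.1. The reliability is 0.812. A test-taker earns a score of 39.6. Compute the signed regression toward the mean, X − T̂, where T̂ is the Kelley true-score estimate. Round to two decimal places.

2.54

T̂ = 0.812(39.6) + 0.188(26.1) = 32.1552 + 4.9068 = 37.0620 → 37.062
X − T̂ = 39.6 − 37.062 = 2.538 → 2.54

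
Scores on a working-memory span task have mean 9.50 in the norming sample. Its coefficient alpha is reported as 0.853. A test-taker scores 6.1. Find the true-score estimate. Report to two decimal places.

6.60

T̂ = ρX + (1 − ρ)μ
  = 0.853 × 6.1 + 0.147 × 9.50
  = 5.2033 + 1.39650
  = 6.600
  ≈ 6.60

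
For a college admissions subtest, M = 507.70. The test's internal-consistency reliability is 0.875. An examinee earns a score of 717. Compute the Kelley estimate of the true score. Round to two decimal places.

690.84

T̂ = ρX + (1 − ρ)μ
  = 0.875 × 717 + 0.125 × 507.70
  = 627.375 + 63.46250
  = 690.837
  ≈ 690.84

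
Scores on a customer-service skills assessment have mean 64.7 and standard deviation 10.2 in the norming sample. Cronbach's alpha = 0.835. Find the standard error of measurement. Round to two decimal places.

SEM = SD · √(1 − ρ) = 10.2 × √0.165 = 10.2 × 0.4062 = 4.143

4.14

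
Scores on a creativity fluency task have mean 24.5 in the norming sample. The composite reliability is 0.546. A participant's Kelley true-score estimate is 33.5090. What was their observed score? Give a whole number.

41

T̂ = ρX + (1 − ρ)μ  ⇒  X = (T̂ − (1 − ρ)μ) / ρ
X = (33.5090 − 0.454 × 24.5) / 0.546 = (33.5090 − 11.1230) / 0.546 = 22.3860 / 0.546 = 41.00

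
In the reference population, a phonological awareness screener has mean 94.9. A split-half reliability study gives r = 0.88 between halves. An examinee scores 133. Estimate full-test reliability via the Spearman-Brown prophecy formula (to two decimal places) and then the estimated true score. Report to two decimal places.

130.71

Spearman-Brown: ρ = 2r/(1 + r) = 2(0.88)/(1 + 0.88) = 1.760/1.88 = 0.9362 → 0.94
T̂ = ρX + (1 − ρ)μ
  = 0.94 × 133 + 0.06 × 94.9
  = 125.02 + 5.694
  = 130.714
  ≈ 130.71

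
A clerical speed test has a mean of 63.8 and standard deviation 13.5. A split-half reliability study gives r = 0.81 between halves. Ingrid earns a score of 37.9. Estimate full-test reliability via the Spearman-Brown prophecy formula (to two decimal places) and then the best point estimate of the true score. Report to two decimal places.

40.49

Spearman-Brown: ρ = 2r/(1 + r) = 2(0.81)/(1 + 0.81) = 1.620/1.81 = 0.8950 → 0.90
Weight the observed score by reliability and the mean by (1 − reliability): T̂ = 0.90·37.9 + 0.10·63.8 = 34.110 + 6.380 = 40.490.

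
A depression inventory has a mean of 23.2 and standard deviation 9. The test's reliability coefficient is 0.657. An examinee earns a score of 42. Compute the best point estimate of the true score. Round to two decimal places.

T̂ = ρX + (1 − ρ)μ
  = 0.657 × 42 + 0.343 × 23.2
  = 27.594 + 7.9576
  = 35.552
  ≈ 35.55

35.55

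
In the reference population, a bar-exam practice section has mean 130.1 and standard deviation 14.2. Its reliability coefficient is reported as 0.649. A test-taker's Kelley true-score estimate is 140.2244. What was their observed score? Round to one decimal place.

T̂ = ρX + (1 − ρ)μ  ⇒  X = (T̂ − (1 − ρ)μ) / ρ
X = (140.2244 − 0.351 × 130.1) / 0.649 = (140.2244 − 45.6651) / 0.649 = 94.5593 / 0.649 = 145.700

145.7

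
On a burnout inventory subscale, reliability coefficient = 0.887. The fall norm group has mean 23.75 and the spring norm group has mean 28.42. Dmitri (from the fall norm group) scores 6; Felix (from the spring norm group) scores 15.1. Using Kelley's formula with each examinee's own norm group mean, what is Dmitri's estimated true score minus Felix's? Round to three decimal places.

T̂_Dmitri = 0.887(6) + 0.113(23.75) = 8.00575
T̂_Felix = 0.887(15.1) + 0.113(28.42) = 16.60516
Difference = 8.00575 − 16.60516 = -8.59941

-8.599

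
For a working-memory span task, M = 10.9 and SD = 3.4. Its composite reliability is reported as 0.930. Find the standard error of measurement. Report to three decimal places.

SEM = SD · √(1 − ρ) = 3.4 × √0.070 = 3.4 × 0.2646 = 0.8996

0.900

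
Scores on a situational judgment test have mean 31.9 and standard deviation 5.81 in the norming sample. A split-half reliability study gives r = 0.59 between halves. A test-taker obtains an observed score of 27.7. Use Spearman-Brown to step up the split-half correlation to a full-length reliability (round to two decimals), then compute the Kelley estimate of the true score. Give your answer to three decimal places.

Spearman-Brown: ρ = 2r/(1 + r) = 2(0.59)/(1 + 0.59) = 1.180/1.59 = 0.7421 → 0.74
T̂ = ρX + (1 − ρ)μ
  = 0.74 × 27.7 + 0.26 × 31.9
  = 20.498 + 8.294
  = 28.7920
  ≈ 28.792

28.792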